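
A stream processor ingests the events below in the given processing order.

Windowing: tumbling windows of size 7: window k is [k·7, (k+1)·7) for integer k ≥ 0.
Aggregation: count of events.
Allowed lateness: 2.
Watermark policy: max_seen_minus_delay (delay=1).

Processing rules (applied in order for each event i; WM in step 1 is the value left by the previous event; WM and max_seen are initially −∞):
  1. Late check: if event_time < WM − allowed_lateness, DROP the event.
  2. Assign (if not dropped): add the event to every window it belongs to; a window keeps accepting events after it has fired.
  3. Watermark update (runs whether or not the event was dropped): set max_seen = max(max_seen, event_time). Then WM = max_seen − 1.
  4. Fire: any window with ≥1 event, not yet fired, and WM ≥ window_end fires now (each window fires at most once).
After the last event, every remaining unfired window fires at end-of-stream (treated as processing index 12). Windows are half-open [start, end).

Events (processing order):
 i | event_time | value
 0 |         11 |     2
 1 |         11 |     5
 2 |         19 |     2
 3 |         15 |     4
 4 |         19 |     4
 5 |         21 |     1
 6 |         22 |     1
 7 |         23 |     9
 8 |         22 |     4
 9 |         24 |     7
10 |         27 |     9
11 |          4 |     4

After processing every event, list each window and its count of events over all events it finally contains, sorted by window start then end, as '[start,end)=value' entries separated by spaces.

i=0 t=11 v=2: → [7,14); WM=10
i=1 t=11 v=5: → [7,14); WM=10
i=2 t=19 v=2: → [14,21); WM=18; [7,14) fires=2
i=3 t=15 v=4: DROP (t<18-2); WM=18
i=4 t=19 v=4: → [14,21); WM=18
i=5 t=21 v=1: → [21,28); WM=20
i=6 t=22 v=1: → [21,28); WM=21; [14,21) fires=2
i=7 t=23 v=9: → [21,28); WM=22
i=8 t=22 v=4: → [21,28); WM=22
i=9 t=24 v=7: → [21,28); WM=23
i=10 t=27 v=9: → [21,28); WM=26
i=11 t=4 v=4: DROP (t<26-2); WM=26

[7,14)=2 [14,21)=2 [21,28)=6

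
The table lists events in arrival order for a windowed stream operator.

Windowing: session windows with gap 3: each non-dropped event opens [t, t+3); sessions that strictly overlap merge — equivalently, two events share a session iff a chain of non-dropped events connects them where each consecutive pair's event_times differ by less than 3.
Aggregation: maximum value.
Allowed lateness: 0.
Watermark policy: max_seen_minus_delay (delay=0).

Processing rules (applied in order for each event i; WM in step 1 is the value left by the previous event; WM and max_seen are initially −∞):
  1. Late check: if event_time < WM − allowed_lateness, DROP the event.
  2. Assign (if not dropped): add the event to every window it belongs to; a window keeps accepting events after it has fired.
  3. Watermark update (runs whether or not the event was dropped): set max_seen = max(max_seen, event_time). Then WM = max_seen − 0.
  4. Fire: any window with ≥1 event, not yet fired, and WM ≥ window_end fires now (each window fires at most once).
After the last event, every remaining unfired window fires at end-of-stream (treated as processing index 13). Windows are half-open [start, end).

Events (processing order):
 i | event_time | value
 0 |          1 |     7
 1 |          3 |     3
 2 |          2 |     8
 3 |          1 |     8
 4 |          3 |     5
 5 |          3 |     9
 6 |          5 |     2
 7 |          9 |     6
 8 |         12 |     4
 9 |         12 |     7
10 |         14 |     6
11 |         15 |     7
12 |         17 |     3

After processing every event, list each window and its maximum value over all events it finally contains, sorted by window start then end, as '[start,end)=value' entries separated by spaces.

[1,8)=9 [9,12)=6 [12,20)=7

i=0 t=1 v=7: → [1,4); WM=1
i=1 t=3 v=3: → [1,6); WM=3
i=2 t=2 v=8: DROP (t<3-0); WM=3
i=3 t=1 v=8: DROP (t<3-0); WM=3
i=4 t=3 v=5: → [1,6); WM=3
i=5 t=3 v=9: → [1,6); WM=3
i=6 t=5 v=2: → [1,8); WM=5
i=7 t=9 v=6: → [9,12); WM=9
i=8 t=12 v=4: → [12,15); WM=12
i=9 t=12 v=7: → [12,15); WM=12
i=10 t=14 v=6: → [12,17); WM=14
i=11 t=15 v=7: → [12,18); WM=15
i=12 t=17 v=3: → [12,20); WM=17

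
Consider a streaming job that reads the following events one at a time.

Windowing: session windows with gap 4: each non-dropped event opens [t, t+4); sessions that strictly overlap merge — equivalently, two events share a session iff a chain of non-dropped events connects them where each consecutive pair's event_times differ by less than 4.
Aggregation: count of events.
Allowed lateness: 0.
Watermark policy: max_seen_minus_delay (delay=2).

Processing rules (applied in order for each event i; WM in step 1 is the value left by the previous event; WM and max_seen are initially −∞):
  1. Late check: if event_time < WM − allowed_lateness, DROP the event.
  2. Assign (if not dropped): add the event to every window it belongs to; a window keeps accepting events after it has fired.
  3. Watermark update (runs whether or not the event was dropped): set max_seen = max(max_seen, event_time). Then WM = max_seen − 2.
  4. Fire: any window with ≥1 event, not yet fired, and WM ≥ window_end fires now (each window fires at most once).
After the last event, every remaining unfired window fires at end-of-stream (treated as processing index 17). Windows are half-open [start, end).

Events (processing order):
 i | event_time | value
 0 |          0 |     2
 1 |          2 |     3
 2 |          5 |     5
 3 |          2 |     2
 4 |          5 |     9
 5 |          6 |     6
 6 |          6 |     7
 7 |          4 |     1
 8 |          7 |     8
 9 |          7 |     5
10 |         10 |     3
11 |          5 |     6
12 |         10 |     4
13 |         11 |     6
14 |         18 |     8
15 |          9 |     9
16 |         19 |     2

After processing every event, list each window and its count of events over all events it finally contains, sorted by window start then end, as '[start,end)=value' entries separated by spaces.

[0,15)=12 [18,23)=2

i=0 t=0 v=2: → [0,4); WM=-2
i=1 t=2 v=3: → [0,6); WM=0
i=2 t=5 v=5: → [0,9); WM=3
i=3 t=2 v=2: DROP (t<3-0); WM=3
i=4 t=5 v=9: → [0,9); WM=3
i=5 t=6 v=6: → [0,10); WM=4
i=6 t=6 v=7: → [0,10); WM=4
i=7 t=4 v=1: → [0,10); WM=4
i=8 t=7 v=8: → [0,11); WM=5
i=9 t=7 v=5: → [0,11); WM=5
i=10 t=10 v=3: → [0,14); WM=8
i=11 t=5 v=6: DROP (t<8-0); WM=8
i=12 t=10 v=4: → [0,14); WM=8
i=13 t=11 v=6: → [0,15); WM=9
i=14 t=18 v=8: → [18,22); WM=16
i=15 t=9 v=9: DROP (t<16-0); WM=16
i=16 t=19 v=2: → [18,23); WM=17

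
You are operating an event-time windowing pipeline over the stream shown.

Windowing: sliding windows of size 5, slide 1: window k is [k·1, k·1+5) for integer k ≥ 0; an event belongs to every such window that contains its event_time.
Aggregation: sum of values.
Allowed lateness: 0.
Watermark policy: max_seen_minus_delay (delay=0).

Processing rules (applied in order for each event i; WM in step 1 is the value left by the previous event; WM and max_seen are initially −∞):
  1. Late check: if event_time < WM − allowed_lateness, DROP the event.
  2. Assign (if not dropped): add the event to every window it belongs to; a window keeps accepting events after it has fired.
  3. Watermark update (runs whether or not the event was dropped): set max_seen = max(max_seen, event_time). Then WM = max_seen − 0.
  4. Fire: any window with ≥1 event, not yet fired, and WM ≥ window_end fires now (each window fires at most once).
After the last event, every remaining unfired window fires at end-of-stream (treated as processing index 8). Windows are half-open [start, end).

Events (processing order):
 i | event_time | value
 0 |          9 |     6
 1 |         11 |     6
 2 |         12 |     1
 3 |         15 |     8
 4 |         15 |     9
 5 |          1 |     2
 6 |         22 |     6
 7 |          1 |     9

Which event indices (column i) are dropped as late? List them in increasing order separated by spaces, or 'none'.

5 7

i=0 t=9 v=6: → [9,14),[8,13),[7,12),[6,11),[5,10); WM=9
i=1 t=11 v=6: → [11,16),[10,15),[9,14),[8,13),[7,12); WM=11; [5,10) fires=6 [6,11) fires=6
i=2 t=12 v=1: → [12,17),[11,16),[10,15),[9,14),[8,13); WM=12; [7,12) fires=12
i=3 t=15 v=8: → [15,20),[14,19),[13,18),[12,17),[11,16); WM=15; [8,13) fires=13 [9,14) fires=13 [10,15) fires=7
i=4 t=15 v=9: → [15,20),[14,19),[13,18),[12,17),[11,16); WM=15
i=5 t=1 v=2: DROP (t<15-0); WM=15
i=6 t=22 v=6: → [22,27),[21,26),[20,25),[19,24),[18,23); WM=22; [11,16) fires=24 [12,17) fires=18 [13,18) fires=17 [14,19) fires=17 [15,20) fires=17
i=7 t=1 v=9: DROP (t<22-0); WM=22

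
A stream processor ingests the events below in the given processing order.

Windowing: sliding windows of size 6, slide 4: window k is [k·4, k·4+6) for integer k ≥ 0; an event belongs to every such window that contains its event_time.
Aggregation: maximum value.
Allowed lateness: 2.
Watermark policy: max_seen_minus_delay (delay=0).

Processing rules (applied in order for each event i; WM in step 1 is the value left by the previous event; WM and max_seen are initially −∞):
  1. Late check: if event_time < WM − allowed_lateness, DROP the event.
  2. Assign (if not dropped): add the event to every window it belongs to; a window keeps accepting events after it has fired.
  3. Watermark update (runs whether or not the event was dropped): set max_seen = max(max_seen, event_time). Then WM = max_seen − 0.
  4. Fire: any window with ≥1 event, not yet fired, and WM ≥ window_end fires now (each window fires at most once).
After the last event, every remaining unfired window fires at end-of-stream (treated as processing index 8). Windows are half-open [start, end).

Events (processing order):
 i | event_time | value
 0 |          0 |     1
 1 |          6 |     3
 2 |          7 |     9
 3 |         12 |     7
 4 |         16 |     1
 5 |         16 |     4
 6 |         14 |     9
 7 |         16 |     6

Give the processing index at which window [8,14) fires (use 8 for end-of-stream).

i=0 t=0 v=1: → [0,6); WM=0
i=1 t=6 v=3: → [4,10); WM=6; [0,6) fires=1
i=2 t=7 v=9: → [4,10); WM=7
i=3 t=12 v=7: → [12,18),[8,14); WM=12; [4,10) fires=9
i=4 t=16 v=1: → [16,22),[12,18); WM=16; [8,14) fires=7
i=5 t=16 v=4: → [16,22),[12,18); WM=16
i=6 t=14 v=9: → [12,18); WM=16
i=7 t=16 v=6: → [16,22),[12,18); WM=16

4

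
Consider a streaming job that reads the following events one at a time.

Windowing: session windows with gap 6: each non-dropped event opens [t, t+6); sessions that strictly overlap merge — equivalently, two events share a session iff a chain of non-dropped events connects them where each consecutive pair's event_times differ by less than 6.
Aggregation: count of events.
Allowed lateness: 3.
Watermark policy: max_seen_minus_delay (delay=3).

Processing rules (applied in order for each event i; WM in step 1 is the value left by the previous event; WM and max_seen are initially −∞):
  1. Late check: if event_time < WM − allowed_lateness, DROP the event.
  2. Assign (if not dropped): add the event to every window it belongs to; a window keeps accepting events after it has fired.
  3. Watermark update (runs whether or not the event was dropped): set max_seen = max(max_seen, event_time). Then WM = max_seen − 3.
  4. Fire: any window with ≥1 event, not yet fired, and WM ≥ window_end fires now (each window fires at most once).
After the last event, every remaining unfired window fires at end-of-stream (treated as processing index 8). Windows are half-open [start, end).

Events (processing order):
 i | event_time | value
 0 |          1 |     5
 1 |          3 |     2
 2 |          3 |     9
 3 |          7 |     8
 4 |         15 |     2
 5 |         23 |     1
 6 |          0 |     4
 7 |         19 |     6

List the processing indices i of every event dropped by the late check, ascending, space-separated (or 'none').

6

i=0 t=1 v=5: → [1,7); WM=-2
i=1 t=3 v=2: → [1,9); WM=0
i=2 t=3 v=9: → [1,9); WM=0
i=3 t=7 v=8: → [1,13); WM=4
i=4 t=15 v=2: → [15,21); WM=12
i=5 t=23 v=1: → [23,29); WM=20
i=6 t=0 v=4: DROP (t<20-3); WM=20
i=7 t=19 v=6: → [15,29); WM=20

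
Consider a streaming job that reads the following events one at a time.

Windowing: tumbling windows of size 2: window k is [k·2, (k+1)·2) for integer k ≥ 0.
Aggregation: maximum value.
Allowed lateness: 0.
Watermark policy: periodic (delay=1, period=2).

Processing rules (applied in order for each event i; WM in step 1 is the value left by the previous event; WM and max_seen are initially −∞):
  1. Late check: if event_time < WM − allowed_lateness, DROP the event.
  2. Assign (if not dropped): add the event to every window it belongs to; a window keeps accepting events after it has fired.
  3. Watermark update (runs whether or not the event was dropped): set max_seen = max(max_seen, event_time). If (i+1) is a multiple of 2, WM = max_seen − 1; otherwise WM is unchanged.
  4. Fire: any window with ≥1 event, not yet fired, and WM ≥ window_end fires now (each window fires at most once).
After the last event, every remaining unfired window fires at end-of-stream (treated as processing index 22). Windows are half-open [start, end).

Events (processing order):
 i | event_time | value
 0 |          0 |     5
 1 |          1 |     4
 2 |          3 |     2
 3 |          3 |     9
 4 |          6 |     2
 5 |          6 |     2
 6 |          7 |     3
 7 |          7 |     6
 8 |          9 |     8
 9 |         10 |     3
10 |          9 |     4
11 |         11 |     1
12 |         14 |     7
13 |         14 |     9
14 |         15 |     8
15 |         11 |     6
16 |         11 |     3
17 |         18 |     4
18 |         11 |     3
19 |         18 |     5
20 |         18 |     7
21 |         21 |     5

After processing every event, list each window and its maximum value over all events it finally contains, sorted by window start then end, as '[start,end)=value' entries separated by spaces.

i=0 t=0 v=5: → [0,2); WM=−∞
i=1 t=1 v=4: → [0,2); WM=0
i=2 t=3 v=2: → [2,4); WM=0
i=3 t=3 v=9: → [2,4); WM=2; [0,2) fires=5
i=4 t=6 v=2: → [6,8); WM=2
i=5 t=6 v=2: → [6,8); WM=5; [2,4) fires=9
i=6 t=7 v=3: → [6,8); WM=5
i=7 t=7 v=6: → [6,8); WM=6
i=8 t=9 v=8: → [8,10); WM=6
i=9 t=10 v=3: → [10,12); WM=9; [6,8) fires=6
i=10 t=9 v=4: → [8,10); WM=9
i=11 t=11 v=1: → [10,12); WM=10; [8,10) fires=8
i=12 t=14 v=7: → [14,16); WM=10
i=13 t=14 v=9: → [14,16); WM=13; [10,12) fires=3
i=14 t=15 v=8: → [14,16); WM=13
i=15 t=11 v=6: DROP (t<13-0); WM=14
i=16 t=11 v=3: DROP (t<14-0); WM=14
i=17 t=18 v=4: → [18,20); WM=17; [14,16) fires=9
i=18 t=11 v=3: DROP (t<17-0); WM=17
i=19 t=18 v=5: → [18,20); WM=17
i=20 t=18 v=7: → [18,20); WM=17
i=21 t=21 v=5: → [20,22); WM=20; [18,20) fires=7

[0,2)=5 [2,4)=9 [6,8)=6 [8,10)=8 [10,12)=3 [14,16)=9 [18,20)=7 [20,22)=5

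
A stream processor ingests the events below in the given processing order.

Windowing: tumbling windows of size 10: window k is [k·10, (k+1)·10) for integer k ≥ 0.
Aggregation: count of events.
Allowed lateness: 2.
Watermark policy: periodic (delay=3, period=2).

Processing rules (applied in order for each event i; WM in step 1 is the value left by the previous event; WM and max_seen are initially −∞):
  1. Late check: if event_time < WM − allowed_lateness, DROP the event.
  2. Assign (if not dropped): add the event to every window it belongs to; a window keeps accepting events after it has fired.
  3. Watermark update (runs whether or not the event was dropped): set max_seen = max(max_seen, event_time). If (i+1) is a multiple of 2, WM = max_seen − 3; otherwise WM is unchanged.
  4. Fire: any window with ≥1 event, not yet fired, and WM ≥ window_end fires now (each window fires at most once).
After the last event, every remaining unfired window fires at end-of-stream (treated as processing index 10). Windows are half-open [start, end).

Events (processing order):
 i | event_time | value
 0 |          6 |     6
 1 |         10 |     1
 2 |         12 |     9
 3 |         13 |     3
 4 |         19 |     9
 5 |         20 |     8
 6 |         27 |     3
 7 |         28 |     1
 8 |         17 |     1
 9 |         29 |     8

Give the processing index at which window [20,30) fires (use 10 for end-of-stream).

i=0 t=6 v=6: → [0,10); WM=−∞
i=1 t=10 v=1: → [10,20); WM=7
i=2 t=12 v=9: → [10,20); WM=7
i=3 t=13 v=3: → [10,20); WM=10; [0,10) fires=1
i=4 t=19 v=9: → [10,20); WM=10
i=5 t=20 v=8: → [20,30); WM=17
i=6 t=27 v=3: → [20,30); WM=17
i=7 t=28 v=1: → [20,30); WM=25; [10,20) fires=4
i=8 t=17 v=1: DROP (t<25-2); WM=25
i=9 t=29 v=8: → [20,30); WM=26

10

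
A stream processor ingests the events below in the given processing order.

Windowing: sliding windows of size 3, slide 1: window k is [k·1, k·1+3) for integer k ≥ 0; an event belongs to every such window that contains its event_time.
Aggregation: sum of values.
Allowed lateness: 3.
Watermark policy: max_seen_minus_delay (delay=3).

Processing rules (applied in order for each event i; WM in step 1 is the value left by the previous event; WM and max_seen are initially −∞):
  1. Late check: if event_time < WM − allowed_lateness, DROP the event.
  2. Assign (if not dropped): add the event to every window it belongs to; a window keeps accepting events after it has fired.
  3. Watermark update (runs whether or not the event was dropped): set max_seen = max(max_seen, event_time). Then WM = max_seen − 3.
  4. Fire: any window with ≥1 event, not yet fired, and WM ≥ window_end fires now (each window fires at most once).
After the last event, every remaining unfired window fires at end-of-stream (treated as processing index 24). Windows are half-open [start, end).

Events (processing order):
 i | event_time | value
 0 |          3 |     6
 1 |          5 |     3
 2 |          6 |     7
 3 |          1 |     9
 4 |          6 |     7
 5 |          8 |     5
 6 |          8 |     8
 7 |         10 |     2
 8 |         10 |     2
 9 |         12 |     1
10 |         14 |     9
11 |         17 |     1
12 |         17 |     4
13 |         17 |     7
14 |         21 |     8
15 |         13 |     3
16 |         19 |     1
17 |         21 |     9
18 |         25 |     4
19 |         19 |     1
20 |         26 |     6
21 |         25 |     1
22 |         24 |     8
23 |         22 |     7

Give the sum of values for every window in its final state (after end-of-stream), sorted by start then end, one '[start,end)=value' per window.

i=0 t=3 v=6: → [3,6),[2,5),[1,4); WM=0
i=1 t=5 v=3: → [5,8),[4,7),[3,6); WM=2
i=2 t=6 v=7: → [6,9),[5,8),[4,7); WM=3
i=3 t=1 v=9: → [1,4),[0,3); WM=3; [0,3) fires=9
i=4 t=6 v=7: → [6,9),[5,8),[4,7); WM=3
i=5 t=8 v=5: → [8,11),[7,10),[6,9); WM=5; [1,4) fires=15 [2,5) fires=6
i=6 t=8 v=8: → [8,11),[7,10),[6,9); WM=5
i=7 t=10 v=2: → [10,13),[9,12),[8,11); WM=7; [3,6) fires=9 [4,7) fires=17
i=8 t=10 v=2: → [10,13),[9,12),[8,11); WM=7
i=9 t=12 v=1: → [12,15),[11,14),[10,13); WM=9; [5,8) fires=17 [6,9) fires=27
i=10 t=14 v=9: → [14,17),[13,16),[12,15); WM=11; [7,10) fires=13 [8,11) fires=17
i=11 t=17 v=1: → [17,20),[16,19),[15,18); WM=14; [9,12) fires=4 [10,13) fires=5 [11,14) fires=1
i=12 t=17 v=4: → [17,20),[16,19),[15,18); WM=14
i=13 t=17 v=7: → [17,20),[16,19),[15,18); WM=14
i=14 t=21 v=8: → [21,24),[20,23),[19,22); WM=18; [12,15) fires=10 [13,16) fires=9 [14,17) fires=9 [15,18) fires=12
i=15 t=13 v=3: DROP (t<18-3); WM=18
i=16 t=19 v=1: → [19,22),[18,21),[17,20); WM=18
i=17 t=21 v=9: → [21,24),[20,23),[19,22); WM=18
i=18 t=25 v=4: → [25,28),[24,27),[23,26); WM=22; [16,19) fires=12 [17,20) fires=13 [18,21) fires=1 [19,22) fires=18
i=19 t=19 v=1: → [19,22),[18,21),[17,20); WM=22
i=20 t=26 v=6: → [26,29),[25,28),[24,27); WM=23; [20,23) fires=17
i=21 t=25 v=1: → [25,28),[24,27),[23,26); WM=23
i=22 t=24 v=8: → [24,27),[23,26),[22,25); WM=23
i=23 t=22 v=7: → [22,25),[21,24),[20,23); WM=23

[0,3)=9 [1,4)=15 [2,5)=6 [3,6)=9 [4,7)=17 [5,8)=17 [6,9)=27 [7,10)=13 [8,11)=17 [9,12)=4 [10,13)=5 [11,14)=1 [12,15)=10 [13,16)=9 [14,17)=9 [15,18)=12 [16,19)=12 [17,20)=14 [18,21)=2 [19,22)=19 [20,23)=24 [21,24)=24 [22,25)=15 [23,26)=13 [24,27)=19 [25,28)=11 [26,29)=6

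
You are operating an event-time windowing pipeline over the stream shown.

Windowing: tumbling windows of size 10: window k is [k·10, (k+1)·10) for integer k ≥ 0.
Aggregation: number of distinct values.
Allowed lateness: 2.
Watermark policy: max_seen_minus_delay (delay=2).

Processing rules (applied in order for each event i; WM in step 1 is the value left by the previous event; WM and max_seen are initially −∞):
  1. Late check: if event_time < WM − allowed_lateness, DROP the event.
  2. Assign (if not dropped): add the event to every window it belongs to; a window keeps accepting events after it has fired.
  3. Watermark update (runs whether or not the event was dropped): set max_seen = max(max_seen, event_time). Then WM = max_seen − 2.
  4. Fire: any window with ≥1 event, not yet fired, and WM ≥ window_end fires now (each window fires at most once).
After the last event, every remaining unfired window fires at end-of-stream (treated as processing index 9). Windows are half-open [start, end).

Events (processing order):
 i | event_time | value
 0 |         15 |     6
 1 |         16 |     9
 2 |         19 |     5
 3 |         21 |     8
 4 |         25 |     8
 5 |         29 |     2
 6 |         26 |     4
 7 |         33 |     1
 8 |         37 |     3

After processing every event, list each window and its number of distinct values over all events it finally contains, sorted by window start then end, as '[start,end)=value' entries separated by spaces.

[10,20)=3 [20,30)=3 [30,40)=2

i=0 t=15 v=6: → [10,20); WM=13
i=1 t=16 v=9: → [10,20); WM=14
i=2 t=19 v=5: → [10,20); WM=17
i=3 t=21 v=8: → [20,30); WM=19
i=4 t=25 v=8: → [20,30); WM=23; [10,20) fires=3
i=5 t=29 v=2: → [20,30); WM=27
i=6 t=26 v=4: → [20,30); WM=27
i=7 t=33 v=1: → [30,40); WM=31; [20,30) fires=3
i=8 t=37 v=3: → [30,40); WM=35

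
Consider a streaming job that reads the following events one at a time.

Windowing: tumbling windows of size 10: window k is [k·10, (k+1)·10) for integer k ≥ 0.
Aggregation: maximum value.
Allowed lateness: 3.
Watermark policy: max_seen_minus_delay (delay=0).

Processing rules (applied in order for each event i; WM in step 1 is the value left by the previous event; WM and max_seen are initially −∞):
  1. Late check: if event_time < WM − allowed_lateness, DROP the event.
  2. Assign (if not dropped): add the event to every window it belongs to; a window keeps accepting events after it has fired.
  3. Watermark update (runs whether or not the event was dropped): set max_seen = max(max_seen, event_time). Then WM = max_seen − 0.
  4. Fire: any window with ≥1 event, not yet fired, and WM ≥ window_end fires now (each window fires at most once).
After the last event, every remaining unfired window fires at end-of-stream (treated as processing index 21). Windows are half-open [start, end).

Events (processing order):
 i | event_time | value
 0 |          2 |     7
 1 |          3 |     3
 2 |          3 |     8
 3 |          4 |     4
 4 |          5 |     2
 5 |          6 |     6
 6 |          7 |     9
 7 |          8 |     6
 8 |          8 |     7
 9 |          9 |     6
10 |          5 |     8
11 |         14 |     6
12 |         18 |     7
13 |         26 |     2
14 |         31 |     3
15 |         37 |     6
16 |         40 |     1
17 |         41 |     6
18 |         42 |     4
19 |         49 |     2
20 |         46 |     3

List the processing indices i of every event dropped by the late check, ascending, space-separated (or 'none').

10

i=0 t=2 v=7: → [0,10); WM=2
i=1 t=3 v=3: → [0,10); WM=3
i=2 t=3 v=8: → [0,10); WM=3
i=3 t=4 v=4: → [0,10); WM=4
i=4 t=5 v=2: → [0,10); WM=5
i=5 t=6 v=6: → [0,10); WM=6
i=6 t=7 v=9: → [0,10); WM=7
i=7 t=8 v=6: → [0,10); WM=8
i=8 t=8 v=7: → [0,10); WM=8
i=9 t=9 v=6: → [0,10); WM=9
i=10 t=5 v=8: DROP (t<9-3); WM=9
i=11 t=14 v=6: → [10,20); WM=14; [0,10) fires=9
i=12 t=18 v=7: → [10,20); WM=18
i=13 t=26 v=2: → [20,30); WM=26; [10,20) fires=7
i=14 t=31 v=3: → [30,40); WM=31; [20,30) fires=2
i=15 t=37 v=6: → [30,40); WM=37
i=16 t=40 v=1: → [40,50); WM=40; [30,40) fires=6
i=17 t=41 v=6: → [40,50); WM=41
i=18 t=42 v=4: → [40,50); WM=42
i=19 t=49 v=2: → [40,50); WM=49
i=20 t=46 v=3: → [40,50); WM=49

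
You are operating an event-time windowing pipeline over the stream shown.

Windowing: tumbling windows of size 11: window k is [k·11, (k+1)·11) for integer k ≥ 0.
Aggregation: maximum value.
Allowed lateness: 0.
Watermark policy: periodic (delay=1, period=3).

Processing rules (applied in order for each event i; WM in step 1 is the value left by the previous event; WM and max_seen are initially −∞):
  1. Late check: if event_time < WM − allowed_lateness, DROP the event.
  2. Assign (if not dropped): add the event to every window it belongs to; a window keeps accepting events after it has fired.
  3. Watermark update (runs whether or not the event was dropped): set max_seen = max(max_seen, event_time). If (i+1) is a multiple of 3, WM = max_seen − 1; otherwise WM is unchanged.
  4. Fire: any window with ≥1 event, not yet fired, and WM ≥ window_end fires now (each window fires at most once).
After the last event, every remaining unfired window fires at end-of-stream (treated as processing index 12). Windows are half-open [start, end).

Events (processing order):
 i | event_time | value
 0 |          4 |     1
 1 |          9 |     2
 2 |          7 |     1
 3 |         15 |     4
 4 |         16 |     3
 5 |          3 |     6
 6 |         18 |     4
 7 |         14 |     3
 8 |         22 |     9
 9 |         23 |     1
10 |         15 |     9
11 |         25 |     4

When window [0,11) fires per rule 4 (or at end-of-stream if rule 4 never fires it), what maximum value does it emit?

i=0 t=4 v=1: → [0,11); WM=−∞
i=1 t=9 v=2: → [0,11); WM=−∞
i=2 t=7 v=1: → [0,11); WM=8
i=3 t=15 v=4: → [11,22); WM=8
i=4 t=16 v=3: → [11,22); WM=8
i=5 t=3 v=6: DROP (t<8-0); WM=15; [0,11) fires=2
i=6 t=18 v=4: → [11,22); WM=15
i=7 t=14 v=3: DROP (t<15-0); WM=15
i=8 t=22 v=9: → [22,33); WM=21
i=9 t=23 v=1: → [22,33); WM=21
i=10 t=15 v=9: DROP (t<21-0); WM=21
i=11 t=25 v=4: → [22,33); WM=24; [11,22) fires=4

2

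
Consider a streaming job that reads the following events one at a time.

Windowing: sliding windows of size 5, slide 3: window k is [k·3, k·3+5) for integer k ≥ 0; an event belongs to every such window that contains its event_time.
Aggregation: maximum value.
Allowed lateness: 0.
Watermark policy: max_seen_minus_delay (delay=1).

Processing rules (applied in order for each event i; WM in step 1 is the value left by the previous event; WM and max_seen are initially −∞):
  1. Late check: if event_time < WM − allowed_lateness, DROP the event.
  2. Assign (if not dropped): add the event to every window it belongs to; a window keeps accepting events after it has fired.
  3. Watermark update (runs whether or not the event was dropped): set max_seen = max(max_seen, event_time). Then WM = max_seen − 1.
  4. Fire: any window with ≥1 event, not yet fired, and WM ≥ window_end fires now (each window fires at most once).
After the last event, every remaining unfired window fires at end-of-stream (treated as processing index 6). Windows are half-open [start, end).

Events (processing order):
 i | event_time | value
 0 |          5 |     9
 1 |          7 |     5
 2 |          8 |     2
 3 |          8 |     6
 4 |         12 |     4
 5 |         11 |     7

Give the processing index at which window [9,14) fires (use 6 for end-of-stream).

6

i=0 t=5 v=9: → [3,8); WM=4
i=1 t=7 v=5: → [6,11),[3,8); WM=6
i=2 t=8 v=2: → [6,11); WM=7
i=3 t=8 v=6: → [6,11); WM=7
i=4 t=12 v=4: → [12,17),[9,14); WM=11; [3,8) fires=9 [6,11) fires=6
i=5 t=11 v=7: → [9,14); WM=11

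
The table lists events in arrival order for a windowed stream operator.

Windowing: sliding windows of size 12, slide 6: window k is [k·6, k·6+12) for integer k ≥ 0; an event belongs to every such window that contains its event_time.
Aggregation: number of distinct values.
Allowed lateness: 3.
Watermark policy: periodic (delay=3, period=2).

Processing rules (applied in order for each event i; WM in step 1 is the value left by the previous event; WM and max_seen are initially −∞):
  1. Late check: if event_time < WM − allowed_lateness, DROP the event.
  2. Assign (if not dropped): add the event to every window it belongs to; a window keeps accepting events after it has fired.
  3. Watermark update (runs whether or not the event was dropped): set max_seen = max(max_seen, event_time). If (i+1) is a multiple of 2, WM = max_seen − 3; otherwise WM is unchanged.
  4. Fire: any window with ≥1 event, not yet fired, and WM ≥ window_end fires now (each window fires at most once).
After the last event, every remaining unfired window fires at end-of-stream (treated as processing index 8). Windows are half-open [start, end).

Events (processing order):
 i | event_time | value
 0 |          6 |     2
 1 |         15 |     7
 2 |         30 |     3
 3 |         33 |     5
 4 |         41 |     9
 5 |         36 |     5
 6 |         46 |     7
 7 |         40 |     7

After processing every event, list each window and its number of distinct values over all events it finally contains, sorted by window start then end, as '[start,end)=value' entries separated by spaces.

[0,12)=1 [6,18)=2 [12,24)=1 [24,36)=2 [30,42)=4 [36,48)=3 [42,54)=1

i=0 t=6 v=2: → [6,18),[0,12); WM=−∞
i=1 t=15 v=7: → [12,24),[6,18); WM=12; [0,12) fires=1
i=2 t=30 v=3: → [30,42),[24,36); WM=12
i=3 t=33 v=5: → [30,42),[24,36); WM=30; [6,18) fires=2 [12,24) fires=1
i=4 t=41 v=9: → [36,48),[30,42); WM=30
i=5 t=36 v=5: → [36,48),[30,42); WM=38; [24,36) fires=2
i=6 t=46 v=7: → [42,54),[36,48); WM=38
i=7 t=40 v=7: → [36,48),[30,42); WM=43; [30,42) fires=4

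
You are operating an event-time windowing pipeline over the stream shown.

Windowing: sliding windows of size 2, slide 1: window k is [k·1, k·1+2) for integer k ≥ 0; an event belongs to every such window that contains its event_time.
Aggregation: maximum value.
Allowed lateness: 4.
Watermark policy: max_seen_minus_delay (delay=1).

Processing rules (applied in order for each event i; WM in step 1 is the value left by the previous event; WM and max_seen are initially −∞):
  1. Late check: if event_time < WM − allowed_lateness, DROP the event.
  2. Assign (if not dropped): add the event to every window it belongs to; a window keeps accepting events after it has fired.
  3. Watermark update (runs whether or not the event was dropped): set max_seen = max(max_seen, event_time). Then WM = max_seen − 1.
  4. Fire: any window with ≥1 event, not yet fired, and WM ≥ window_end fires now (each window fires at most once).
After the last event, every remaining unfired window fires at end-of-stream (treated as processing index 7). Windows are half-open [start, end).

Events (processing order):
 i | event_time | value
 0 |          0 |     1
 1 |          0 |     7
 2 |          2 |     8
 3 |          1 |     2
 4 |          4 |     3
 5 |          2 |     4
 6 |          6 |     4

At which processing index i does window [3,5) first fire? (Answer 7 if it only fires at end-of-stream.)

i=0 t=0 v=1: → [0,2); WM=-1
i=1 t=0 v=7: → [0,2); WM=-1
i=2 t=2 v=8: → [2,4),[1,3); WM=1
i=3 t=1 v=2: → [1,3),[0,2); WM=1
i=4 t=4 v=3: → [4,6),[3,5); WM=3; [0,2) fires=7 [1,3) fires=8
i=5 t=2 v=4: → [2,4),[1,3); WM=3
i=6 t=6 v=4: → [6,8),[5,7); WM=5; [2,4) fires=8 [3,5) fires=3

6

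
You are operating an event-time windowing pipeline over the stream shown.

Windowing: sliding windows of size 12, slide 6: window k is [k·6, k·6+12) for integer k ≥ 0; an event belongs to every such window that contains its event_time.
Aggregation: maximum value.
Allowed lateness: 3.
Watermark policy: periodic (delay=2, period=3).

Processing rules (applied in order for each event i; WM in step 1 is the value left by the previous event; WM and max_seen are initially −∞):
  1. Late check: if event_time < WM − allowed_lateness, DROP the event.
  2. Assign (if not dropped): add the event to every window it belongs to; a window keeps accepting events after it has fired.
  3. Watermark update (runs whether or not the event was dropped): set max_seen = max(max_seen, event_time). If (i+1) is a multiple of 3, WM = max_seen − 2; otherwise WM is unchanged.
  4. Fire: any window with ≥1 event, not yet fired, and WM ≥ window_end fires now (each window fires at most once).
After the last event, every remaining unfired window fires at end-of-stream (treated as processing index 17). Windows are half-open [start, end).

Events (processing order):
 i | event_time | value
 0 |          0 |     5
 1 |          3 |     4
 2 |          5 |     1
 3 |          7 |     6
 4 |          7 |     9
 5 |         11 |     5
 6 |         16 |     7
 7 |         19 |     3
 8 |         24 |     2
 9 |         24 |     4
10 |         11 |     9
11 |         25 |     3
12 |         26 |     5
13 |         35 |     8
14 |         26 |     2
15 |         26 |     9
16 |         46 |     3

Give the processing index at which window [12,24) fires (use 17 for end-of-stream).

i=0 t=0 v=5: → [0,12); WM=−∞
i=1 t=3 v=4: → [0,12); WM=−∞
i=2 t=5 v=1: → [0,12); WM=3
i=3 t=7 v=6: → [6,18),[0,12); WM=3
i=4 t=7 v=9: → [6,18),[0,12); WM=3
i=5 t=11 v=5: → [6,18),[0,12); WM=9
i=6 t=16 v=7: → [12,24),[6,18); WM=9
i=7 t=19 v=3: → [18,30),[12,24); WM=9
i=8 t=24 v=2: → [24,36),[18,30); WM=22; [0,12) fires=9 [6,18) fires=9
i=9 t=24 v=4: → [24,36),[18,30); WM=22
i=10 t=11 v=9: DROP (t<22-3); WM=22
i=11 t=25 v=3: → [24,36),[18,30); WM=23
i=12 t=26 v=5: → [24,36),[18,30); WM=23
i=13 t=35 v=8: → [30,42),[24,36); WM=23
i=14 t=26 v=2: → [24,36),[18,30); WM=33; [12,24) fires=7 [18,30) fires=5
i=15 t=26 v=9: DROP (t<33-3); WM=33
i=16 t=46 v=3: → [42,54),[36,48); WM=33

14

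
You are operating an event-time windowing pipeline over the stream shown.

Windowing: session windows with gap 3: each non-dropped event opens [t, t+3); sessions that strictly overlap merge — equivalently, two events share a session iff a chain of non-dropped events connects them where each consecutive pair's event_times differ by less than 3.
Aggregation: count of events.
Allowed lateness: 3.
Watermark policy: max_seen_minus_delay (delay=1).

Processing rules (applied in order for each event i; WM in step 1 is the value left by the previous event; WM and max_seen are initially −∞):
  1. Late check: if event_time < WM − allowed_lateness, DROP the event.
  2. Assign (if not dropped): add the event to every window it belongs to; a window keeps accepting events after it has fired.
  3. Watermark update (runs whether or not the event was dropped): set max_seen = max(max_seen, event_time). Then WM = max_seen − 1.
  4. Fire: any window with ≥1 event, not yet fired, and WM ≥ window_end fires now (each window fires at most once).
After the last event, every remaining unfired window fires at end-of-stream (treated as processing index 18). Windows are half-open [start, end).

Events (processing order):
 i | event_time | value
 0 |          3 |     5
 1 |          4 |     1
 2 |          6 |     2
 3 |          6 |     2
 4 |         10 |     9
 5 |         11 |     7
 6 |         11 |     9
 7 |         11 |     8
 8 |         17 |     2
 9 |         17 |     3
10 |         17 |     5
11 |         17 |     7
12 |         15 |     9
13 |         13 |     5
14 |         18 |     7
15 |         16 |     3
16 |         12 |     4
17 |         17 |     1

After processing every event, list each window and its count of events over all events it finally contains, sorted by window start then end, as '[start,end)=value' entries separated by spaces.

[3,9)=4 [10,21)=13

i=0 t=3 v=5: → [3,6); WM=2
i=1 t=4 v=1: → [3,7); WM=3
i=2 t=6 v=2: → [3,9); WM=5
i=3 t=6 v=2: → [3,9); WM=5
i=4 t=10 v=9: → [10,13); WM=9
i=5 t=11 v=7: → [10,14); WM=10
i=6 t=11 v=9: → [10,14); WM=10
i=7 t=11 v=8: → [10,14); WM=10
i=8 t=17 v=2: → [17,20); WM=16
i=9 t=17 v=3: → [17,20); WM=16
i=10 t=17 v=5: → [17,20); WM=16
i=11 t=17 v=7: → [17,20); WM=16
i=12 t=15 v=9: → [15,20); WM=16
i=13 t=13 v=5: → [10,20); WM=16
i=14 t=18 v=7: → [10,21); WM=17
i=15 t=16 v=3: → [10,21); WM=17
i=16 t=12 v=4: DROP (t<17-3); WM=17
i=17 t=17 v=1: → [10,21); WM=17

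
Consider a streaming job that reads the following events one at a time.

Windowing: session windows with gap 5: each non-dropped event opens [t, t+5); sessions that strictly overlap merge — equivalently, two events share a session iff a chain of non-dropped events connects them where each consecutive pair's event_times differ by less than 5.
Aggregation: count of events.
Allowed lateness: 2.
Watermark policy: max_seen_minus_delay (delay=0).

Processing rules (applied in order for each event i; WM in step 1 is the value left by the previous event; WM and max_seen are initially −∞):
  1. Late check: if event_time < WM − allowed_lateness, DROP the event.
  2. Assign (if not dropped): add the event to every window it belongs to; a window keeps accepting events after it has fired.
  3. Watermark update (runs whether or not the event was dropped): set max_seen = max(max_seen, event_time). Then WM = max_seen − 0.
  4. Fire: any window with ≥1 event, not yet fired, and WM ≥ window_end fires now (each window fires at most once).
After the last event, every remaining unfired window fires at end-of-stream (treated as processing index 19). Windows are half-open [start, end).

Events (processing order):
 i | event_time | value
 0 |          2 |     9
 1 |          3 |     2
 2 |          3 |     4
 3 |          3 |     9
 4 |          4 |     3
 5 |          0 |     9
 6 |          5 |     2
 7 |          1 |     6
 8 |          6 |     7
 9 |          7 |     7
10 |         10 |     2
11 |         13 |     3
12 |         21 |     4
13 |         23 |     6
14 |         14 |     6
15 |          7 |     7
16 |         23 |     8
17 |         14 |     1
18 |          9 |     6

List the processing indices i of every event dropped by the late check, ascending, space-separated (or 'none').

5 7 14 15 17 18

i=0 t=2 v=9: → [2,7); WM=2
i=1 t=3 v=2: → [2,8); WM=3
i=2 t=3 v=4: → [2,8); WM=3
i=3 t=3 v=9: → [2,8); WM=3
i=4 t=4 v=3: → [2,9); WM=4
i=5 t=0 v=9: DROP (t<4-2); WM=4
i=6 t=5 v=2: → [2,10); WM=5
i=7 t=1 v=6: DROP (t<5-2); WM=5
i=8 t=6 v=7: → [2,11); WM=6
i=9 t=7 v=7: → [2,12); WM=7
i=10 t=10 v=2: → [2,15); WM=10
i=11 t=13 v=3: → [2,18); WM=13
i=12 t=21 v=4: → [21,26); WM=21
i=13 t=23 v=6: → [21,28); WM=23
i=14 t=14 v=6: DROP (t<23-2); WM=23
i=15 t=7 v=7: DROP (t<23-2); WM=23
i=16 t=23 v=8: → [21,28); WM=23
i=17 t=14 v=1: DROP (t<23-2); WM=23
i=18 t=9 v=6: DROP (t<23-2); WM=23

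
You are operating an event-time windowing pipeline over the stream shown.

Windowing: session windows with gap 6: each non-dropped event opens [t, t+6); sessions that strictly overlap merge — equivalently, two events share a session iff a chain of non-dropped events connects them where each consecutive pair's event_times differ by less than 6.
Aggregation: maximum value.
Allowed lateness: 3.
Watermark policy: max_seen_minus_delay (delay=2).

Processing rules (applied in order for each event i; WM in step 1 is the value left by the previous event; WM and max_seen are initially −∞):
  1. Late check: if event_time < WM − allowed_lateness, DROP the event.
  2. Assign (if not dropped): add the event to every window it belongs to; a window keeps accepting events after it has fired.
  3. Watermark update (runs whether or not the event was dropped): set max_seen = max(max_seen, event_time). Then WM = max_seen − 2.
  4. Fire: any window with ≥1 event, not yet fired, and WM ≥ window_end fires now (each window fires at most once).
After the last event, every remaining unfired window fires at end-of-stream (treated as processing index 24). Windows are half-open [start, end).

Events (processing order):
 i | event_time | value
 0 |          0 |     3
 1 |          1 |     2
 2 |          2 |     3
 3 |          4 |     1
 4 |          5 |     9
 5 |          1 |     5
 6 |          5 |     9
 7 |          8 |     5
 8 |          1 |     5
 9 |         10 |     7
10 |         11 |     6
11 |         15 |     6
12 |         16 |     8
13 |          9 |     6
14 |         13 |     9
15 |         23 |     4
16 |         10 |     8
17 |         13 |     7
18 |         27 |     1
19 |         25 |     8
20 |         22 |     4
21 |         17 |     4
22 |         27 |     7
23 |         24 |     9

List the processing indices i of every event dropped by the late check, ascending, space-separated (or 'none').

8 13 16 17 21

i=0 t=0 v=3: → [0,6); WM=-2
i=1 t=1 v=2: → [0,7); WM=-1
i=2 t=2 v=3: → [0,8); WM=0
i=3 t=4 v=1: → [0,10); WM=2
i=4 t=5 v=9: → [0,11); WM=3
i=5 t=1 v=5: → [0,11); WM=3
i=6 t=5 v=9: → [0,11); WM=3
i=7 t=8 v=5: → [0,14); WM=6
i=8 t=1 v=5: DROP (t<6-3); WM=6
i=9 t=10 v=7: → [0,16); WM=8
i=10 t=11 v=6: → [0,17); WM=9
i=11 t=15 v=6: → [0,21); WM=13
i=12 t=16 v=8: → [0,22); WM=14
i=13 t=9 v=6: DROP (t<14-3); WM=14
i=14 t=13 v=9: → [0,22); WM=14
i=15 t=23 v=4: → [23,29); WM=21
i=16 t=10 v=8: DROP (t<21-3); WM=21
i=17 t=13 v=7: DROP (t<21-3); WM=21
i=18 t=27 v=1: → [23,33); WM=25
i=19 t=25 v=8: → [23,33); WM=25
i=20 t=22 v=4: → [22,33); WM=25
i=21 t=17 v=4: DROP (t<25-3); WM=25
i=22 t=27 v=7: → [22,33); WM=25
i=23 t=24 v=9: → [22,33); WM=25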